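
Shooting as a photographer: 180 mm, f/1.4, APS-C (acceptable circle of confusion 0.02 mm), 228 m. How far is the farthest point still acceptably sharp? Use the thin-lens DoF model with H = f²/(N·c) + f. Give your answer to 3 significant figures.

284 m

Hyperfocal distance H = f²/(N·c) + f = 180²/(1.4 × 0.02) + 180 = 32400/0.028 + 180 ≈ 1157322.9 mm ≈ 1157 m.
Far limit Df = s·(H − f)/(H − s) = 228000 × (1157322.9 − 180) / (1157322.9 − 228000) = 228000 × 1157142.9 / 929322.9 ≈ 283893 mm ≈ 284 m.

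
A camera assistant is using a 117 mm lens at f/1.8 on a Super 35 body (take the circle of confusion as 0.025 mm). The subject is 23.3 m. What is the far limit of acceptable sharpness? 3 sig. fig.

Hyperfocal distance H = f²/(N·c) + f = 117²/(1.8 × 0.025) + 117 = 13689/0.045 + 117 ≈ 304317.0 mm ≈ 304.3 m.
Far limit Df = s·(H − f)/(H − s) = 23300 × (304317.0 − 117) / (304317.0 − 23300) = 23300 × 304200.0 / 281017.0 ≈ 25222 mm ≈ 25.2 m.

25.2 m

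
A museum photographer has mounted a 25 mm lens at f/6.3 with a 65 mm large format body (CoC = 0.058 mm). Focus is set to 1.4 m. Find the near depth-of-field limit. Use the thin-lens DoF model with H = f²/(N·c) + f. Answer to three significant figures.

0.776 m

Hyperfocal distance H = f²/(N·c) + f = 25²/(6.3 × 0.058) + 25 = 625/0.3654 + 25 ≈ 1735.5 mm ≈ 1.735 m.
Near limit Dn = s·(H − f)/(H + s − 2f) = 1400 × (1735.5 − 25) / (1735.5 + 1400 − 2 × 25) = 1400 × 1710.5 / 3085.5 ≈ 776.10 mm ≈ 0.776 m.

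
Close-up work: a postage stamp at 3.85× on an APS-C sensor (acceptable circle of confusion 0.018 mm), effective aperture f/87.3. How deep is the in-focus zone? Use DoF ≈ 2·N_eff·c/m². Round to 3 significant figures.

0.212 mm

At magnification m, DoF ≈ 2·N_eff·c/m² = 2 × 87.3 × 0.018 / 3.85² = 3.143 / 14.82 ≈ 0.212 mm.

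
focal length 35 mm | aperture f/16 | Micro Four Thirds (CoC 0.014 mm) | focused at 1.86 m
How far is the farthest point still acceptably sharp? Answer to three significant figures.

2.79 m

Hyperfocal distance H = f²/(N·c) + f = 35²/(16 × 0.014) + 35 = 1225/0.224 + 35 ≈ 5503.8 mm ≈ 5.504 m.
Far limit Df = s·(H − f)/(H − s) = 1860 × (5503.8 − 35) / (5503.8 − 1860) = 1860 × 5468.8 / 3643.8 ≈ 2791.6 mm ≈ 2.79 m.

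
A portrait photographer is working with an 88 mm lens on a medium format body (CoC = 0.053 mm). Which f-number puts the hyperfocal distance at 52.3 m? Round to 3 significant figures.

Rearrange H = f²/(N·c) + f for N: N = f² / ((H − f)·c).
N = 88² / ((52300 − 88) × 0.053) = 7744 / 2767 ≈ 2.80.

f/2.80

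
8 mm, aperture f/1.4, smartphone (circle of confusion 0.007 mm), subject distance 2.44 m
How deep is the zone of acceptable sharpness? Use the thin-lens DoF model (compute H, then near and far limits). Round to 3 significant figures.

2.11 m

Hyperfocal distance H = f²/(N·c) + f = 8²/(1.4 × 0.007) + 8 = 64/0.0098 + 8 ≈ 6538.6 mm ≈ 6.539 m.
Near limit Dn = s·(H − f)/(H + s − 2f) = 2440 × (6538.6 − 8) / (6538.6 + 2440 − 2 × 8) = 2440 × 6530.6 / 8962.6 ≈ 1777.9 mm.
Far limit Df = s·(H − f)/(H − s) = 2440 × (6538.6 − 8) / (6538.6 − 2440) = 2440 × 6530.6 / 4098.6 ≈ 3887.8 mm.
Depth of field = Df − Dn = 3887.8 − 1777.9 ≈ 2109.9 mm ≈ 2.11 m.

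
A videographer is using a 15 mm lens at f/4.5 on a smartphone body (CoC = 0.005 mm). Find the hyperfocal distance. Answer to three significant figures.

Hyperfocal distance H = f²/(N·c) + f = 15²/(4.5 × 0.005) + 15 = 225/0.0225 + 15 ≈ 10015.0 mm ≈ 10.0 m.

10.0 m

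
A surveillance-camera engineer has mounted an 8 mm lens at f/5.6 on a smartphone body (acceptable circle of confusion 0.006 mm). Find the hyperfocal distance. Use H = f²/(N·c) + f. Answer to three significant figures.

1.91 m

Hyperfocal distance H = f²/(N·c) + f = 8²/(5.6 × 0.006) + 8 = 64/0.0336 + 8 ≈ 1912.8 mm ≈ 1.91 m.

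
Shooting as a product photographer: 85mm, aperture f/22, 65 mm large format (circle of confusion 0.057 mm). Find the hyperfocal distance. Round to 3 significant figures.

Hyperfocal distance H = f²/(N·c) + f = 85²/(22 × 0.057) + 85 = 7225/1.254 + 85 ≈ 5846.6 mm ≈ 5.85 m.

5.85 m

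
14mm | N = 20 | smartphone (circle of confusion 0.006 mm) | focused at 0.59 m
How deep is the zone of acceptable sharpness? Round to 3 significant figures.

475 mm

Hyperfocal distance H = f²/(N·c) + f = 14²/(20 × 0.006) + 14 = 196/0.12 + 14 ≈ 1647.3 mm ≈ 1.647 m.
Near limit Dn = s·(H − f)/(H + s − 2f) = 590 × (1647.3 − 14) / (1647.3 + 590 − 2 × 14) = 590 × 1633.3 / 2209.3 ≈ 436.18 mm.
Far limit Df = s·(H − f)/(H − s) = 590 × (1647.3 − 14) / (1647.3 − 590) = 590 × 1633.3 / 1057.3 ≈ 911.41 mm.
Depth of field = Df − Dn = 911.41 − 436.18 ≈ 475.23 mm.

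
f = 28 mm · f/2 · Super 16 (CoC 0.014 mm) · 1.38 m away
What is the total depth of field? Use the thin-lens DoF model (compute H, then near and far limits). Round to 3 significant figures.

134 mm

Hyperfocal distance H = f²/(N·c) + f = 28²/(2 × 0.014) + 28 = 784/0.028 + 28 ≈ 28028.0 mm ≈ 28.03 m.
Near limit Dn = s·(H − f)/(H + s − 2f) = 1380 × (28028.0 − 28) / (28028.0 + 1380 − 2 × 28) = 1380 × 28000.0 / 29352.0 ≈ 1316.43 mm.
Far limit Df = s·(H − f)/(H − s) = 1380 × (28028.0 − 28) / (28028.0 − 1380) = 1380 × 28000.0 / 26648.0 ≈ 1450.02 mm.
Depth of field = Df − Dn = 1450.02 − 1316.43 ≈ 133.59 mm.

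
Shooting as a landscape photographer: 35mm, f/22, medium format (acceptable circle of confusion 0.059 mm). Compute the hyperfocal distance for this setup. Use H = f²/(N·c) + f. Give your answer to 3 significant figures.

Hyperfocal distance H = f²/(N·c) + f = 35²/(22 × 0.059) + 35 = 1225/1.298 + 35 ≈ 978.8 mm ≈ 0.979 m.

0.979 m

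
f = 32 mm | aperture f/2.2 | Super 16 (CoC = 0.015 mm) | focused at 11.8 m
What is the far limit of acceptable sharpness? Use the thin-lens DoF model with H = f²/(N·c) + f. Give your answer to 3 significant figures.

19.0 m

Hyperfocal distance H = f²/(N·c) + f = 32²/(2.2 × 0.015) + 32 = 1024/0.033 + 32 ≈ 31062.3 mm ≈ 31.06 m.
Far limit Df = s·(H − f)/(H − s) = 11800 × (31062.3 − 32) / (31062.3 − 11800) = 11800 × 31030.3 / 19262.3 ≈ 19009 mm ≈ 19.0 m.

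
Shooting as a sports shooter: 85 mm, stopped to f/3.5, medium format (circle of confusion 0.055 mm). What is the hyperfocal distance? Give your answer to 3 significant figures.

Hyperfocal distance H = f²/(N·c) + f = 85²/(3.5 × 0.055) + 85 = 7225/0.1925 + 85 ≈ 37617.5 mm ≈ 37.6 m.

37.6 m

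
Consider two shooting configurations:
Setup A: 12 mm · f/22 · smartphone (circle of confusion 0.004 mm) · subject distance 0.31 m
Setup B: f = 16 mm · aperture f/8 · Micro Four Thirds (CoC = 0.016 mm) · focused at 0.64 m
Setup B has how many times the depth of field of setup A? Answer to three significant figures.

3.79

Setup A: H = 12²/(22×0.004) + 12 ≈ 1648.4 mm; DoF = Df − Dn = 379.02 − 262.24 ≈ 116.78 mm.
Setup B: H = 16²/(8×0.016) + 16 ≈ 2016.0 mm; DoF = Df − Dn = 930.23 − 487.80 ≈ 442.43 mm.
Ratio = 442.43 / 116.78 ≈ 3.79.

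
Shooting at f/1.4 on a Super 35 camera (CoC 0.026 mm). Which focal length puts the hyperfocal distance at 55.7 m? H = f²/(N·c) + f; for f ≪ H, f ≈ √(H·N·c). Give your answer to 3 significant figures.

45.0 mm

From H = f²/(N·c) + f, with f ≪ H: f ≈ √(H·N·c) = √(55700 × 1.4 × 0.026) = √2027.5 ≈ 45.03 mm.
The +f correction barely moves this — solving exactly, f² + N·c·f − N·c·H = 0 ⇒ f = (−N·c + √((N·c)² + 4·N·c·H))/2 = (−0.0364 + √8109.9)/2 ≈ 45.009 mm, so f ≈ 45.0 mm.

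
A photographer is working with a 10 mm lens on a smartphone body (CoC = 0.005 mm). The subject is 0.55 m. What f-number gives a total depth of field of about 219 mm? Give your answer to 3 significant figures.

Write h = H − f = f²/(N·c). The thin-lens limits are Dn = s·h/(h + (s−f)) and Df = s·h/(h − (s−f)), so DoF = Df − Dn = 2·s·(s−f)·h / (h² − (s−f)²).
That is a quadratic in h: DoF·h² − 2·s·(s−f)·h − DoF·(s−f)² = 0 ⇒ h = (s−f)·(s + √(s² + DoF²)) / DoF = 540 × (550 + √(550² + 219²)) / 219 = 540 × (550 + 591.997) / 219 ≈ 2815.9 mm.
Then N = f²/(c·h) = 10² / (0.005 × 2815.9) = 100 / 14.079 ≈ 7.10.

f/7.10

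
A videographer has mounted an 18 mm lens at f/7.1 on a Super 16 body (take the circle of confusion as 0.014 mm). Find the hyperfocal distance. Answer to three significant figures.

3.28 m

Hyperfocal distance H = f²/(N·c) + f = 18²/(7.1 × 0.014) + 18 = 324/0.0994 + 18 ≈ 3277.6 mm ≈ 3.28 m.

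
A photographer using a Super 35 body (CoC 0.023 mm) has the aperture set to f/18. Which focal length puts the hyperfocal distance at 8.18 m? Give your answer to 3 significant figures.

From H = f²/(N·c) + f, with f ≪ H: f ≈ √(H·N·c) = √(8180 × 18 × 0.023) = √3386.5 ≈ 58.19 mm.
Exact: f² + N·c·f − N·c·H = 0 ⇒ f = (−N·c + √((N·c)² + 4·N·c·H))/2 = (−0.414 + √13546)/2 ≈ 57.987 mm ≈ 58.0 mm.

58.0 mm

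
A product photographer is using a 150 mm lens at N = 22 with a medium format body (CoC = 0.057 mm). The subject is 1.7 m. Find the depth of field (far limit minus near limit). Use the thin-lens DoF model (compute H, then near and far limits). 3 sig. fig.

296 mm

Hyperfocal distance H = f²/(N·c) + f = 150²/(22 × 0.057) + 150 = 22500/1.254 + 150 ≈ 18092.6 mm ≈ 18.09 m.
Near limit Dn = s·(H − f)/(H + s − 2f) = 1700 × (18092.6 − 150) / (18092.6 + 1700 − 2 × 150) = 1700 × 17942.6 / 19492.6 ≈ 1564.82 mm.
Far limit Df = s·(H − f)/(H − s) = 1700 × (18092.6 − 150) / (18092.6 − 1700) = 1700 × 17942.6 / 16392.6 ≈ 1860.74 mm.
Depth of field = Df − Dn = 1860.74 − 1564.82 ≈ 295.92 mm.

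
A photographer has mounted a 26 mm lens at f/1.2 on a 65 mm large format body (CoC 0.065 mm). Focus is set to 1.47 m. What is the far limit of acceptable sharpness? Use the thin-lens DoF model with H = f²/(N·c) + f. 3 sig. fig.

Hyperfocal distance H = f²/(N·c) + f = 26²/(1.2 × 0.065) + 26 = 676/0.078 + 26 ≈ 8692.7 mm ≈ 8.693 m.
Far limit Df = s·(H − f)/(H − s) = 1470 × (8692.7 − 26) / (8692.7 − 1470) = 1470 × 8666.7 / 7222.7 ≈ 1763.9 mm ≈ 1.76 m.

1.76 m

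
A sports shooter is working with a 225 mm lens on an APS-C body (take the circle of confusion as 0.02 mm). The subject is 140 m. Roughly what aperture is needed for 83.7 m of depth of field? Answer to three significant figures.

f/5

Write h = H − f = f²/(N·c). The thin-lens limits are Dn = s·h/(h + (s−f)) and Df = s·h/(h − (s−f)), so DoF = Df − Dn = 2·s·(s−f)·h / (h² − (s−f)²).
That is a quadratic in h: DoF·h² − 2·s·(s−f)·h − DoF·(s−f)² = 0 ⇒ h = (s−f)·(s + √(s² + DoF²)) / DoF = 139775 × (140000 + √(140000² + 83700²)) / 83700 = 139775 × (140000 + 163113) / 83700 ≈ 506183 mm.
Then N = f²/(c·h) = 225² / (0.02 × 506183) = 50625 / 10124 ≈ 5.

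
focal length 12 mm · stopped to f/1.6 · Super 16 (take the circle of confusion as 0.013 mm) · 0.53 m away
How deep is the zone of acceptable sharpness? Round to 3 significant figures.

79.8 mm

Hyperfocal distance H = f²/(N·c) + f = 12²/(1.6 × 0.013) + 12 = 144/0.0208 + 12 ≈ 6935.1 mm ≈ 6.935 m.
Near limit Dn = s·(H − f)/(H + s − 2f) = 530 × (6935.1 − 12) / (6935.1 + 530 − 2 × 12) = 530 × 6923.1 / 7441.1 ≈ 493.105 mm.
Far limit Df = s·(H − f)/(H − s) = 530 × (6935.1 − 12) / (6935.1 − 530) = 530 × 6923.1 / 6405.1 ≈ 572.863 mm.
Depth of field = Df − Dn = 572.863 − 493.105 ≈ 79.758 mm.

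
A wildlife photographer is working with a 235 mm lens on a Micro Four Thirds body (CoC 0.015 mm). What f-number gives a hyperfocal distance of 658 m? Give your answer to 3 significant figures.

Rearrange H = f²/(N·c) + f for N: N = f² / ((H − f)·c).
N = 235² / ((658000 − 235) × 0.015) = 55225 / 9866 ≈ 5.60.

f/5.60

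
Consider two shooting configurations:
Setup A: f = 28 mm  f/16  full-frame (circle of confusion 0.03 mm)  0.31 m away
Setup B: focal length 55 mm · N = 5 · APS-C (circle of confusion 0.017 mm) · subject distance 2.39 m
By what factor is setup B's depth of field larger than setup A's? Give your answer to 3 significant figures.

2.85

Setup A: H = 28²/(16×0.03) + 28 ≈ 1661.3 mm; DoF = Df − Dn = 374.69 − 264.36 ≈ 110.33 mm.
Setup B: H = 55²/(5×0.017) + 55 ≈ 35643.2 mm; DoF = Df − Dn = 2557.82 − 2242.84 ≈ 314.98 mm.
Ratio = 314.98 / 110.33 ≈ 2.85.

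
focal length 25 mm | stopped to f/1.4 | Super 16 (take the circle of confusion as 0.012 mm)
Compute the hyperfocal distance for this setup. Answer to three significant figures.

37.2 m

Hyperfocal distance H = f²/(N·c) + f = 25²/(1.4 × 0.012) + 25 = 625/0.0168 + 25 ≈ 37227.4 mm ≈ 37.2 m.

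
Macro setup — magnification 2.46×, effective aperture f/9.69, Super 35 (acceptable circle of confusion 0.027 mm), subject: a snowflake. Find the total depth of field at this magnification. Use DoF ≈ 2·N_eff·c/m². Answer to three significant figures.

0.0865 mm

At magnification m, DoF ≈ 2·N_eff·c/m² = 2 × 9.69 × 0.027 / 2.46² = 0.5233 / 6.052 ≈ 0.0865 mm.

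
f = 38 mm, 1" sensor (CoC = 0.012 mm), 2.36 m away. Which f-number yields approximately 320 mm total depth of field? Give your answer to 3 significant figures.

f/3.50

Write h = H − f = f²/(N·c). The thin-lens limits are Dn = s·h/(h + (s−f)) and Df = s·h/(h − (s−f)), so DoF = Df − Dn = 2·s·(s−f)·h / (h² − (s−f)²).
That is a quadratic in h: DoF·h² − 2·s·(s−f)·h − DoF·(s−f)² = 0 ⇒ h = (s−f)·(s + √(s² + DoF²)) / DoF = 2322 × (2360 + √(2360² + 320²)) / 320 = 2322 × (2360 + 2381.60) / 320 ≈ 34406 mm.
Then N = f²/(c·h) = 38² / (0.012 × 34406) = 1444 / 412.87 ≈ 3.50.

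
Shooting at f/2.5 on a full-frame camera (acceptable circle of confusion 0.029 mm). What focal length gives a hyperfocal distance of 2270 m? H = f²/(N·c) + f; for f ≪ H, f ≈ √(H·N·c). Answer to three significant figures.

406 mm

From H = f²/(N·c) + f, with f ≪ H: f ≈ √(H·N·c) = √(2270000 × 2.5 × 0.029) = √164575 ≈ 405.7 mm.
The +f correction barely moves this — solving exactly, f² + N·c·f − N·c·H = 0 ⇒ f = (−N·c + √((N·c)² + 4·N·c·H))/2 = (−0.0725 + √658300)/2 ≈ 405.64 mm, so f ≈ 406 mm.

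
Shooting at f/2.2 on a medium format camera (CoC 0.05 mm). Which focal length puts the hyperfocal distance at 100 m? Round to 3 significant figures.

105 mm

From H = f²/(N·c) + f, with f ≪ H: f ≈ √(H·N·c) = √(100000 × 2.2 × 0.05) = √11000 ≈ 104.9 mm.
The +f correction barely moves this — solving exactly, f² + N·c·f − N·c·H = 0 ⇒ f = (−N·c + √((N·c)² + 4·N·c·H))/2 = (−0.11 + √44000)/2 ≈ 104.83 mm, so f ≈ 105 mm.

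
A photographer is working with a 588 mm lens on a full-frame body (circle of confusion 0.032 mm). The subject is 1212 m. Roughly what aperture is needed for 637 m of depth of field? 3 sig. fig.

f/2.20

Write h = H − f = f²/(N·c). The thin-lens limits are Dn = s·h/(h + (s−f)) and Df = s·h/(h − (s−f)), so DoF = Df − Dn = 2·s·(s−f)·h / (h² − (s−f)²).
That is a quadratic in h: DoF·h² − 2·s·(s−f)·h − DoF·(s−f)² = 0 ⇒ h = (s−f)·(s + √(s² + DoF²)) / DoF = 1211412 × (1212000 + √(1212000² + 637000²)) / 637000 = 1211412 × (1212000 + 1369202) / 637000 ≈ 4908789 mm.
Then N = f²/(c·h) = 588² / (0.032 × 4908789) = 345744 / 157081 ≈ 2.20.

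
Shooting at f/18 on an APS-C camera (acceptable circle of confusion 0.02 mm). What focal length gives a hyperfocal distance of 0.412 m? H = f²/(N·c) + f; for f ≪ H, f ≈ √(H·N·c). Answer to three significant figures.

From H = f²/(N·c) + f, with f ≪ H: f ≈ √(H·N·c) = √(412 × 18 × 0.02) = √148.32 ≈ 12.18 mm.
Exact: f² + N·c·f − N·c·H = 0 ⇒ f = (−N·c + √((N·c)² + 4·N·c·H))/2 = (−0.36 + √593.41)/2 ≈ 12.000 mm ≈ 12.0 mm.

12.0 mm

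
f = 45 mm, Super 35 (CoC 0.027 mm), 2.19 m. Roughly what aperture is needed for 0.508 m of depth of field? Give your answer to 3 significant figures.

f/4

Write h = H − f = f²/(N·c). The thin-lens limits are Dn = s·h/(h + (s−f)) and Df = s·h/(h − (s−f)), so DoF = Df − Dn = 2·s·(s−f)·h / (h² − (s−f)²).
That is a quadratic in h: DoF·h² − 2·s·(s−f)·h − DoF·(s−f)² = 0 ⇒ h = (s−f)·(s + √(s² + DoF²)) / DoF = 2145 × (2190 + √(2190² + 508²)) / 508 = 2145 × (2190 + 2248.15) / 508 ≈ 18740 mm.
Then N = f²/(c·h) = 45² / (0.027 × 18740) = 2025 / 505.97 ≈ 4.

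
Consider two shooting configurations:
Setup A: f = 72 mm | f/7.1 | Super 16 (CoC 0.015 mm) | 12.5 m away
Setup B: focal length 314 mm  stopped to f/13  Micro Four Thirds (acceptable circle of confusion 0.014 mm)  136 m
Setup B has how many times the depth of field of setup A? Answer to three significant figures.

Setup A: H = 72²/(7.1×0.015) + 72 ≈ 48748.1 mm; DoF = Df − Dn = 16785.7 − 9957.6 ≈ 6828.1 mm.
Setup B: H = 314²/(13×0.014) + 314 ≈ 542050.3 mm; DoF = Df − Dn = 181446 − 108760 ≈ 72686 mm.
Ratio = 72686 / 6828.1 ≈ 10.6.

10.6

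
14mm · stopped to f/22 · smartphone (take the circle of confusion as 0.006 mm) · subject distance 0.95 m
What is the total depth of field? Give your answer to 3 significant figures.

1.99 m

Hyperfocal distance H = f²/(N·c) + f = 14²/(22 × 0.006) + 14 = 196/0.132 + 14 ≈ 1498.8 mm ≈ 1.499 m.
Near limit Dn = s·(H − f)/(H + s − 2f) = 950 × (1498.8 − 14) / (1498.8 + 950 − 2 × 14) = 950 × 1484.8 / 2420.8 ≈ 582.7 mm.
Far limit Df = s·(H − f)/(H − s) = 950 × (1498.8 − 14) / (1498.8 − 950) = 950 × 1484.8 / 548.8 ≈ 2570.1 mm.
Depth of field = Df − Dn = 2570.1 − 582.7 ≈ 1987.4 mm ≈ 1.99 m.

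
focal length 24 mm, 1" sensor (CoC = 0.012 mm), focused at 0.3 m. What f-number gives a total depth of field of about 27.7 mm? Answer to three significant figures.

Write h = H − f = f²/(N·c). The thin-lens limits are Dn = s·h/(h + (s−f)) and Df = s·h/(h − (s−f)), so DoF = Df − Dn = 2·s·(s−f)·h / (h² − (s−f)²).
That is a quadratic in h: DoF·h² − 2·s·(s−f)·h − DoF·(s−f)² = 0 ⇒ h = (s−f)·(s + √(s² + DoF²)) / DoF = 276 × (300 + √(300² + 27.7²)) / 27.7 = 276 × (300 + 301.276) / 27.7 ≈ 5991.1 mm.
Then N = f²/(c·h) = 24² / (0.012 × 5991.1) = 576 / 71.893 ≈ 8.01.

f/8.01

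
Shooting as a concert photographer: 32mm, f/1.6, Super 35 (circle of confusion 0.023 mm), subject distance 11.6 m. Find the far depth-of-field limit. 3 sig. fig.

19.9 m

Hyperfocal distance H = f²/(N·c) + f = 32²/(1.6 × 0.023) + 32 = 1024/0.0368 + 32 ≈ 27858.1 mm ≈ 27.86 m.
Far limit Df = s·(H − f)/(H − s) = 11600 × (27858.1 − 32) / (27858.1 − 11600) = 11600 × 27826.1 / 16258.1 ≈ 19854 mm ≈ 19.9 m.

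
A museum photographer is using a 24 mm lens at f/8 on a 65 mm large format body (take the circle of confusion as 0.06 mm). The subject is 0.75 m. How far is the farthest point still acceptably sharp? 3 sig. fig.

Hyperfocal distance H = f²/(N·c) + f = 24²/(8 × 0.06) + 24 = 576/0.48 + 24 ≈ 1224.0 mm ≈ 1.224 m.
Far limit Df = s·(H − f)/(H − s) = 750 × (1224.0 − 24) / (1224.0 − 750) = 750 × 1200.0 / 474.0 ≈ 1898.7 mm ≈ 1.90 m.

1.90 m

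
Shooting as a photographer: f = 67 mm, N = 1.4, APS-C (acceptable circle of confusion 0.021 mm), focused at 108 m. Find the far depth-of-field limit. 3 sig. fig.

368 m

Hyperfocal distance H = f²/(N·c) + f = 67²/(1.4 × 0.021) + 67 = 4489/0.0294 + 67 ≈ 152754.1 mm ≈ 152.8 m.
Far limit Df = s·(H − f)/(H − s) = 108000 × (152754.1 − 67) / (152754.1 − 108000) = 108000 × 152687.1 / 44754.1 ≈ 368463 mm ≈ 368 m.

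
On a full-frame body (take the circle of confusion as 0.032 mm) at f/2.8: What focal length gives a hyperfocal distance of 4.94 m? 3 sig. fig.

21.0 mm

From H = f²/(N·c) + f, with f ≪ H: f ≈ √(H·N·c) = √(4940 × 2.8 × 0.032) = √442.62 ≈ 21.04 mm.
The +f correction barely moves this — solving exactly, f² + N·c·f − N·c·H = 0 ⇒ f = (−N·c + √((N·c)² + 4·N·c·H))/2 = (−0.0896 + √1770.5)/2 ≈ 20.994 mm, so f ≈ 21.0 mm.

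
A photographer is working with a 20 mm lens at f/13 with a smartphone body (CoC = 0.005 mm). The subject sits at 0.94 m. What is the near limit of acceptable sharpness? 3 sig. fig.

Hyperfocal distance H = f²/(N·c) + f = 20²/(13 × 0.005) + 20 = 400/0.065 + 20 ≈ 6173.8 mm ≈ 6.174 m.
Near limit Dn = s·(H − f)/(H + s − 2f) = 940 × (6173.8 − 20) / (6173.8 + 940 − 2 × 20) = 940 × 6153.8 / 7073.8 ≈ 817.75 mm ≈ 0.818 m.

0.818 m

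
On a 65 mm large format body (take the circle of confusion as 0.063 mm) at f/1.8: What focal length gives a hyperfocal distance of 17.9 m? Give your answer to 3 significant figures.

45.0 mm

From H = f²/(N·c) + f, with f ≪ H: f ≈ √(H·N·c) = √(17900 × 1.8 × 0.063) = √2029.9 ≈ 45.05 mm.
Exact: f² + N·c·f − N·c·H = 0 ⇒ f = (−N·c + √((N·c)² + 4·N·c·H))/2 = (−0.1134 + √8119.5)/2 ≈ 44.997 mm ≈ 45.0 mm.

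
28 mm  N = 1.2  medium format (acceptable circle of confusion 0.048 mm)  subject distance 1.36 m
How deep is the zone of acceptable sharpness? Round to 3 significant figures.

Hyperfocal distance H = f²/(N·c) + f = 28²/(1.2 × 0.048) + 28 = 784/0.0576 + 28 ≈ 13639.1 mm ≈ 13.64 m.
Near limit Dn = s·(H − f)/(H + s − 2f) = 1360 × (13639.1 − 28) / (13639.1 + 1360 − 2 × 28) = 1360 × 13611.1 / 14943.1 ≈ 1238.77 mm.
Far limit Df = s·(H − f)/(H − s) = 1360 × (13639.1 − 28) / (13639.1 − 1360) = 1360 × 13611.1 / 12279.1 ≈ 1507.53 mm.
Depth of field = Df − Dn = 1507.53 − 1238.77 ≈ 268.76 mm.

269 mm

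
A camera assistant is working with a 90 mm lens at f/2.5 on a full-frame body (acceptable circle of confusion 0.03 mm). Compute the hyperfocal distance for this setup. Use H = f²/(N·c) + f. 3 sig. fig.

108 m

Hyperfocal distance H = f²/(N·c) + f = 90²/(2.5 × 0.03) + 90 = 8100/0.075 + 90 ≈ 108090.0 mm ≈ 108 m.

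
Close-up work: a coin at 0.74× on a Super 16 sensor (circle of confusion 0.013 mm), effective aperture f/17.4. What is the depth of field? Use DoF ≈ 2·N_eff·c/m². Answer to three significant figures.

At magnification m, DoF ≈ 2·N_eff·c/m² = 2 × 17.4 × 0.013 / 0.74² = 0.4524 / 0.5476 ≈ 0.826 mm.

0.826 mm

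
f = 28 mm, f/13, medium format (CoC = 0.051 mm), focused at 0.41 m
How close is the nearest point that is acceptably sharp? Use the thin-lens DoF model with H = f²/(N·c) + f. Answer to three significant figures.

310 mm

Hyperfocal distance H = f²/(N·c) + f = 28²/(13 × 0.051) + 28 = 784/0.663 + 28 ≈ 1210.5 mm ≈ 1.211 m.
Near limit Dn = s·(H − f)/(H + s − 2f) = 410 × (1210.5 − 28) / (1210.5 + 410 − 2 × 28) = 410 × 1182.5 / 1564.5 ≈ 309.89 mm.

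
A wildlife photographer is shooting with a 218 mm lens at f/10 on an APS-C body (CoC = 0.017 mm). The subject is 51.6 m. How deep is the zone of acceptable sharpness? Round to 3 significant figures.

19.6 m

Hyperfocal distance H = f²/(N·c) + f = 218²/(10 × 0.017) + 218 = 47524/0.17 + 218 ≈ 279770.9 mm ≈ 279.8 m.
Near limit Dn = s·(H − f)/(H + s − 2f) = 51600 × (279770.9 − 218) / (279770.9 + 51600 − 2 × 218) = 51600 × 279552.9 / 330934.9 ≈ 43588 mm.
Far limit Df = s·(H − f)/(H − s) = 51600 × (279770.9 − 218) / (279770.9 − 51600) = 51600 × 279552.9 / 228170.9 ≈ 63220 mm.
Depth of field = Df − Dn = 63220 − 43588 ≈ 19632 mm ≈ 19.6 m.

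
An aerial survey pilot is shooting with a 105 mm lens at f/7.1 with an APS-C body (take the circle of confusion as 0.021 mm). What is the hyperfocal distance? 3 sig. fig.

Hyperfocal distance H = f²/(N·c) + f = 105²/(7.1 × 0.021) + 105 = 11025/0.1491 + 105 ≈ 74048.7 mm ≈ 74.0 m.

74.0 m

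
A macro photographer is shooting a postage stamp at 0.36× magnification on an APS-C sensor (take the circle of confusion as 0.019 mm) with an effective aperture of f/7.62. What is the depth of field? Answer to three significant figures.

At magnification m, DoF ≈ 2·N_eff·c/m² = 2 × 7.62 × 0.019 / 0.36² = 0.2896 / 0.1296 ≈ 2.23 mm.

2.23 mm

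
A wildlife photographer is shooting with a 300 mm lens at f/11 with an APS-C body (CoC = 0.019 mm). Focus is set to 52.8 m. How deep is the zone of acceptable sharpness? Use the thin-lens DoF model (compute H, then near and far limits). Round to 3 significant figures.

Hyperfocal distance H = f²/(N·c) + f = 300²/(11 × 0.019) + 300 = 90000/0.209 + 300 ≈ 430922.0 mm ≈ 430.9 m.
Near limit Dn = s·(H − f)/(H + s − 2f) = 52800 × (430922.0 − 300) / (430922.0 + 52800 − 2 × 300) = 52800 × 430622.0 / 483122.0 ≈ 47062 mm.
Far limit Df = s·(H − f)/(H − s) = 52800 × (430922.0 − 300) / (430922.0 − 52800) = 52800 × 430622.0 / 378122.0 ≈ 60131 mm.
Depth of field = Df − Dn = 60131 − 47062 ≈ 13069 mm ≈ 13.1 m.

13.1 m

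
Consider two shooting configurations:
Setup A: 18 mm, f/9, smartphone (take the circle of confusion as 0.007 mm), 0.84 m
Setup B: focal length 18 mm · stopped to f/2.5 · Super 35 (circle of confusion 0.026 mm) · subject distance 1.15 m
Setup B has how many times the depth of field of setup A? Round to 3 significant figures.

Setup A: H = 18²/(9×0.007) + 18 ≈ 5160.9 mm; DoF = Df − Dn = 999.80 − 724.24 ≈ 275.56 mm.
Setup B: H = 18²/(2.5×0.026) + 18 ≈ 5002.6 mm; DoF = Df − Dn = 1487.90 − 937.17 ≈ 550.73 mm.
Ratio = 550.73 / 275.56 ≈ 2.00.

2.00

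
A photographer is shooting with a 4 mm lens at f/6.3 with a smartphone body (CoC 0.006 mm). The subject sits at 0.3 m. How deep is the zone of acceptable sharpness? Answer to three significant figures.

Hyperfocal distance H = f²/(N·c) + f = 4²/(6.3 × 0.006) + 4 = 16/0.0378 + 4 ≈ 427.3 mm ≈ 0.427 m.
Near limit Dn = s·(H − f)/(H + s − 2f) = 300 × (427.3 − 4) / (427.3 + 300 − 2 × 4) = 300 × 423.3 / 719.3 ≈ 176.54 mm.
Far limit Df = s·(H − f)/(H − s) = 300 × (427.3 − 4) / (427.3 − 300) = 300 × 423.3 / 127.3 ≈ 997.67 mm.
Depth of field = Df − Dn = 997.67 − 176.54 ≈ 821.13 mm ≈ 0.821 m.

0.821 m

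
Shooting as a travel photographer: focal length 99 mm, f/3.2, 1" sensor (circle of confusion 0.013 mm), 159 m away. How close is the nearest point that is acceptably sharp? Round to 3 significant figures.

95.0 m

Hyperfocal distance H = f²/(N·c) + f = 99²/(3.2 × 0.013) + 99 = 9801/0.0416 + 99 ≈ 235700.0 mm ≈ 235.7 m.
Near limit Dn = s·(H − f)/(H + s − 2f) = 159000 × (235700.0 − 99) / (235700.0 + 159000 − 2 × 99) = 159000 × 235601.0 / 394502.0 ≈ 94957 mm ≈ 95.0 m.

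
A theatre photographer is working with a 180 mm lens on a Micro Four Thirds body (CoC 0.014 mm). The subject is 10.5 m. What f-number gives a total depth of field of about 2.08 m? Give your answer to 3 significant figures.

f/22

Write h = H − f = f²/(N·c). The thin-lens limits are Dn = s·h/(h + (s−f)) and Df = s·h/(h − (s−f)), so DoF = Df − Dn = 2·s·(s−f)·h / (h² − (s−f)²).
That is a quadratic in h: DoF·h² − 2·s·(s−f)·h − DoF·(s−f)² = 0 ⇒ h = (s−f)·(s + √(s² + DoF²)) / DoF = 10320 × (10500 + √(10500² + 2080²)) / 2080 = 10320 × (10500 + 10704.0) / 2080 ≈ 105205 mm.
Then N = f²/(c·h) = 180² / (0.014 × 105205) = 32400 / 1472.9 ≈ 22.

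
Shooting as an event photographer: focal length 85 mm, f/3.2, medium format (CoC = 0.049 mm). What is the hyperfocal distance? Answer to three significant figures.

Hyperfocal distance H = f²/(N·c) + f = 85²/(3.2 × 0.049) + 85 = 7225/0.1568 + 85 ≈ 46162.8 mm ≈ 46.2 m.

46.2 m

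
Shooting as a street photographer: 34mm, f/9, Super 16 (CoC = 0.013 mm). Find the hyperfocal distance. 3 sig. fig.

9.91 m

Hyperfocal distance H = f²/(N·c) + f = 34²/(9 × 0.013) + 34 = 1156/0.117 + 34 ≈ 9914.3 mm ≈ 9.91 m.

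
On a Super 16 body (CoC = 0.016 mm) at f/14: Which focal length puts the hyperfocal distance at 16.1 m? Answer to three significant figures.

From H = f²/(N·c) + f, with f ≪ H: f ≈ √(H·N·c) = √(16100 × 14 × 0.016) = √3606.4 ≈ 60.05 mm.
Exact: f² + N·c·f − N·c·H = 0 ⇒ f = (−N·c + √((N·c)² + 4·N·c·H))/2 = (−0.224 + √14426)/2 ≈ 59.941 mm ≈ 59.9 mm.

59.9 mm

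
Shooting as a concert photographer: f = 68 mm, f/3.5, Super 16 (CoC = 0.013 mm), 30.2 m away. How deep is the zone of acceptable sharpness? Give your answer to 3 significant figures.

Hyperfocal distance H = f²/(N·c) + f = 68²/(3.5 × 0.013) + 68 = 4624/0.0455 + 68 ≈ 101694.4 mm ≈ 101.7 m.
Near limit Dn = s·(H − f)/(H + s − 2f) = 30200 × (101694.4 − 68) / (101694.4 + 30200 − 2 × 68) = 30200 × 101626.4 / 131758.4 ≈ 23294 mm.
Far limit Df = s·(H − f)/(H − s) = 30200 × (101694.4 − 68) / (101694.4 − 30200) = 30200 × 101626.4 / 71494.4 ≈ 42928 mm.
Depth of field = Df − Dn = 42928 − 23294 ≈ 19634 mm ≈ 19.6 m.

19.6 m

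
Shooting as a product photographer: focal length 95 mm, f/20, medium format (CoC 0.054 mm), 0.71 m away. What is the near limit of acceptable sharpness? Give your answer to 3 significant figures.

0.661 m

Hyperfocal distance H = f²/(N·c) + f = 95²/(20 × 0.054) + 95 = 9025/1.08 + 95 ≈ 8451.5 mm ≈ 8.451 m.
Near limit Dn = s·(H − f)/(H + s − 2f) = 710 × (8451.5 − 95) / (8451.5 + 710 − 2 × 95) = 710 × 8356.5 / 8971.5 ≈ 661.33 mm ≈ 0.661 m.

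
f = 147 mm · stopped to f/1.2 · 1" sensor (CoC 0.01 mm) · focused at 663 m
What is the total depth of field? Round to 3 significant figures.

565 m

Hyperfocal distance H = f²/(N·c) + f = 147²/(1.2 × 0.01) + 147 = 21609/0.012 + 147 ≈ 1800897.0 mm ≈ 1801 m.
Near limit Dn = s·(H − f)/(H + s − 2f) = 663000 × (1800897.0 − 147) / (1800897.0 + 663000 − 2 × 147) = 663000 × 1800750.0 / 2463603.0 ≈ 484614 mm.
Far limit Df = s·(H − f)/(H − s) = 663000 × (1800897.0 − 147) / (1800897.0 − 663000) = 663000 × 1800750.0 / 1137897.0 ≈ 1049214 mm.
Depth of field = Df − Dn = 1049214 − 484614 ≈ 564600 mm ≈ 565 m.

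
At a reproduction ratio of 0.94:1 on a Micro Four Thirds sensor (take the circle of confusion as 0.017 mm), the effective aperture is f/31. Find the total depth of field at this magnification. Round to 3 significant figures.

At magnification m, DoF ≈ 2·N_eff·c/m² = 2 × 31 × 0.017 / 0.94² = 1.054 / 0.8836 ≈ 1.19 mm.

1.19 mm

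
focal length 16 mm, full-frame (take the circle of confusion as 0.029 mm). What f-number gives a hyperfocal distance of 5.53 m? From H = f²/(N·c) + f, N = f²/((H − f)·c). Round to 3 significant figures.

Rearrange H = f²/(N·c) + f for N: N = f² / ((H − f)·c).
N = 16² / ((5530 − 16) × 0.029) = 256 / 159.9 ≈ 1.60.

f/1.60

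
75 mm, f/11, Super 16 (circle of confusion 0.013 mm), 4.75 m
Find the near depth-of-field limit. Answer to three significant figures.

4.25 m

Hyperfocal distance H = f²/(N·c) + f = 75²/(11 × 0.013) + 75 = 5625/0.143 + 75 ≈ 39410.7 mm ≈ 39.41 m.
Near limit Dn = s·(H − f)/(H + s − 2f) = 4750 × (39410.7 − 75) / (39410.7 + 4750 − 2 × 75) = 4750 × 39335.7 / 44010.7 ≈ 4245.4 mm ≈ 4.25 m.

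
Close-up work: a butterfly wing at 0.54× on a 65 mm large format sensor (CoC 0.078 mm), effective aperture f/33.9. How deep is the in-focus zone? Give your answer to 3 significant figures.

At magnification m, DoF ≈ 2·N_eff·c/m² = 2 × 33.9 × 0.078 / 0.54² = 5.288 / 0.2916 ≈ 18.1 mm.

18.1 mm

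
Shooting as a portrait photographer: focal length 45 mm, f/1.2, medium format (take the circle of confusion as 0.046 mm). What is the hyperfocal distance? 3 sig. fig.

Hyperfocal distance H = f²/(N·c) + f = 45²/(1.2 × 0.046) + 45 = 2025/0.0552 + 45 ≈ 36729.8 mm ≈ 36.7 m.

36.7 m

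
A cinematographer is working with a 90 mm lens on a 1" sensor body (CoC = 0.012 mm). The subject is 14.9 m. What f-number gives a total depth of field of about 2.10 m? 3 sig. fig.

Write h = H − f = f²/(N·c). The thin-lens limits are Dn = s·h/(h + (s−f)) and Df = s·h/(h − (s−f)), so DoF = Df − Dn = 2·s·(s−f)·h / (h² − (s−f)²).
That is a quadratic in h: DoF·h² − 2·s·(s−f)·h − DoF·(s−f)² = 0 ⇒ h = (s−f)·(s + √(s² + DoF²)) / DoF = 14810 × (14900 + √(14900² + 2100²)) / 2100 = 14810 × (14900 + 15047.3) / 2100 ≈ 211199 mm.
Then N = f²/(c·h) = 90² / (0.012 × 211199) = 8100 / 2534.4 ≈ 3.20.

f/3.20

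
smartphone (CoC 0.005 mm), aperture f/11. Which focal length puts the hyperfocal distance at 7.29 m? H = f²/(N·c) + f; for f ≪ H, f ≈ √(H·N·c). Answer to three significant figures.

20.0 mm

From H = f²/(N·c) + f, with f ≪ H: f ≈ √(H·N·c) = √(7290 × 11 × 0.005) = √400.95 ≈ 20.02 mm.
The +f correction barely moves this — solving exactly, f² + N·c·f − N·c·H = 0 ⇒ f = (−N·c + √((N·c)² + 4·N·c·H))/2 = (−0.055 + √1603.8)/2 ≈ 19.996 mm, so f ≈ 20.0 mm.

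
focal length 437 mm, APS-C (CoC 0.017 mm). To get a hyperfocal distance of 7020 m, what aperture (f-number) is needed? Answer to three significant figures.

f/1.60

Rearrange H = f²/(N·c) + f for N: N = f² / ((H − f)·c).
N = 437² / ((7020000 − 437) × 0.017) = 190969 / 119333 ≈ 1.60.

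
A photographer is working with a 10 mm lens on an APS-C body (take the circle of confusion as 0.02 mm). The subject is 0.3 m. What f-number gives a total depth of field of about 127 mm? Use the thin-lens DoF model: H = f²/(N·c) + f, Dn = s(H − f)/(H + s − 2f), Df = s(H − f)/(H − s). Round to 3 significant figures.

Write h = H − f = f²/(N·c). The thin-lens limits are Dn = s·h/(h + (s−f)) and Df = s·h/(h − (s−f)), so DoF = Df − Dn = 2·s·(s−f)·h / (h² − (s−f)²).
That is a quadratic in h: DoF·h² − 2·s·(s−f)·h − DoF·(s−f)² = 0 ⇒ h = (s−f)·(s + √(s² + DoF²)) / DoF = 290 × (300 + √(300² + 127²)) / 127 = 290 × (300 + 325.774) / 127 ≈ 1428.9 mm.
Then N = f²/(c·h) = 10² / (0.02 × 1428.9) = 100 / 28.579 ≈ 3.50.

f/3.50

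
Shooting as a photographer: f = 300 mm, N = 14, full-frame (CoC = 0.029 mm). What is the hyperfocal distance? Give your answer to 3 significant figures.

Hyperfocal distance H = f²/(N·c) + f = 300²/(14 × 0.029) + 300 = 90000/0.406 + 300 ≈ 221974.9 mm ≈ 222 m.

222 m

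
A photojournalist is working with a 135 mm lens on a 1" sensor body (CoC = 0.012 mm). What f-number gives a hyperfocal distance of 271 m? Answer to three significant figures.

f/5.61

Rearrange H = f²/(N·c) + f for N: N = f² / ((H − f)·c).
N = 135² / ((271000 − 135) × 0.012) = 18225 / 3250 ≈ 5.61.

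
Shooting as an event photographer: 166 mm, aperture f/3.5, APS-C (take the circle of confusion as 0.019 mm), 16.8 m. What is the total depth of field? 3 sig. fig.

1.35 m

Hyperfocal distance H = f²/(N·c) + f = 166²/(3.5 × 0.019) + 166 = 27556/0.0665 + 166 ≈ 414541.9 mm ≈ 414.5 m.
Near limit Dn = s·(H − f)/(H + s − 2f) = 16800 × (414541.9 − 166) / (414541.9 + 16800 − 2 × 166) = 16800 × 414375.9 / 431009.9 ≈ 16151.6 mm.
Far limit Df = s·(H − f)/(H − s) = 16800 × (414541.9 − 166) / (414541.9 − 16800) = 16800 × 414375.9 / 397741.9 ≈ 17502.6 mm.
Depth of field = Df − Dn = 17502.6 − 16151.6 ≈ 1351.0 mm ≈ 1.35 m.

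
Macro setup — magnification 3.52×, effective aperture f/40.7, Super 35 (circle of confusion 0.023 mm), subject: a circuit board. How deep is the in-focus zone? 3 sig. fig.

At magnification m, DoF ≈ 2·N_eff·c/m² = 2 × 40.7 × 0.023 / 3.52² = 1.872 / 12.39 ≈ 0.151 mm.

0.151 mm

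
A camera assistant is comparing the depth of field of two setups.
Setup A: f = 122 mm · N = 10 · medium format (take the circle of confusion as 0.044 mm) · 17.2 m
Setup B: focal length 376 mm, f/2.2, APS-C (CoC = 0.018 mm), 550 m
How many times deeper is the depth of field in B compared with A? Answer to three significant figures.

7.44

Setup A: H = 122²/(10×0.044) + 122 ≈ 33949.3 mm; DoF = Df − Dn = 34738 − 11430 ≈ 23308 mm.
Setup B: H = 376²/(2.2×0.018) + 376 ≈ 3570477.0 mm; DoF = Df − Dn = 650081 − 476623 ≈ 173458 mm.
Ratio = 173458 / 23308 ≈ 7.44.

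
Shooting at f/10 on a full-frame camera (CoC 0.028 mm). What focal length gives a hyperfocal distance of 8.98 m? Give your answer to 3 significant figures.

50.0 mm

From H = f²/(N·c) + f, with f ≪ H: f ≈ √(H·N·c) = √(8980 × 10 × 0.028) = √2514.4 ≈ 50.14 mm.
Exact: f² + N·c·f − N·c·H = 0 ⇒ f = (−N·c + √((N·c)² + 4·N·c·H))/2 = (−0.28 + √10058)/2 ≈ 50.004 mm ≈ 50.0 mm.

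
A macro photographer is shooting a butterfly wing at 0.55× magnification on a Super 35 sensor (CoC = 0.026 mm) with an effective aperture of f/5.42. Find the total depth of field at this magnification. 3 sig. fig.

0.932 mm

At magnification m, DoF ≈ 2·N_eff·c/m² = 2 × 5.42 × 0.026 / 0.55² = 0.2818 / 0.3025 ≈ 0.932 mm.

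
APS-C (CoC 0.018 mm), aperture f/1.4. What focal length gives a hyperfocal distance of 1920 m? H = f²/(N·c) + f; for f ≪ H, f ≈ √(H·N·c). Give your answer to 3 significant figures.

220 mm

From H = f²/(N·c) + f, with f ≪ H: f ≈ √(H·N·c) = √(1920000 × 1.4 × 0.018) = √48384 ≈ 220.0 mm.
The +f correction barely moves this — solving exactly, f² + N·c·f − N·c·H = 0 ⇒ f = (−N·c + √((N·c)² + 4·N·c·H))/2 = (−0.0252 + √193536)/2 ≈ 219.95 mm, so f ≈ 220 mm.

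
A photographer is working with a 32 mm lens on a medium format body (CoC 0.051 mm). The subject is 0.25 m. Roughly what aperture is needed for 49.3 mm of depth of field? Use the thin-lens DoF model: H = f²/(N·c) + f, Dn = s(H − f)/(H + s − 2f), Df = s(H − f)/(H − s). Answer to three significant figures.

f/8.99

Write h = H − f = f²/(N·c). The thin-lens limits are Dn = s·h/(h + (s−f)) and Df = s·h/(h − (s−f)), so DoF = Df − Dn = 2·s·(s−f)·h / (h² − (s−f)²).
That is a quadratic in h: DoF·h² − 2·s·(s−f)·h − DoF·(s−f)² = 0 ⇒ h = (s−f)·(s + √(s² + DoF²)) / DoF = 218 × (250 + √(250² + 49.3²)) / 49.3 = 218 × (250 + 254.815) / 49.3 ≈ 2232.2 mm.
Then N = f²/(c·h) = 32² / (0.051 × 2232.2) = 1024 / 113.84 ≈ 8.99.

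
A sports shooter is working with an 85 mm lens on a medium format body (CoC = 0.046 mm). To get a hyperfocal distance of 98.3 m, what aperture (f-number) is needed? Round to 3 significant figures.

f/1.60

Rearrange H = f²/(N·c) + f for N: N = f² / ((H − f)·c).
N = 85² / ((98300 − 85) × 0.046) = 7225 / 4518 ≈ 1.60.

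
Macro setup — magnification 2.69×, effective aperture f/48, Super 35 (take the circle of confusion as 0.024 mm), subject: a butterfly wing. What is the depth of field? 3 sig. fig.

At magnification m, DoF ≈ 2·N_eff·c/m² = 2 × 48 × 0.024 / 2.69² = 2.304 / 7.236 ≈ 0.318 mm.

0.318 mm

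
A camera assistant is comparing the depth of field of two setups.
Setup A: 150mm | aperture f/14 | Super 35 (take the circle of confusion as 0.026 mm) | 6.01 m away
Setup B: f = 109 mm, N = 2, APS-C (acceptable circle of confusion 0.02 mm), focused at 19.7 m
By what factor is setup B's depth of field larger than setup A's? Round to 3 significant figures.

Setup A: H = 150²/(14×0.026) + 150 ≈ 61963.2 mm; DoF = Df − Dn = 6639.4 − 5489.6 ≈ 1149.8 mm.
Setup B: H = 109²/(2×0.02) + 109 ≈ 297134.0 mm; DoF = Df − Dn = 21091.1 − 18481.0 ≈ 2610.1 mm.
Ratio = 2610.1 / 1149.8 ≈ 2.27.

2.27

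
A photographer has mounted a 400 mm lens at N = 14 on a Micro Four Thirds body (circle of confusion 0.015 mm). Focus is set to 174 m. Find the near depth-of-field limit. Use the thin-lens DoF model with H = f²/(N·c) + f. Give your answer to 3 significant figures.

142 m

Hyperfocal distance H = f²/(N·c) + f = 400²/(14 × 0.015) + 400 = 160000/0.21 + 400 ≈ 762304.8 mm ≈ 762.3 m.
Near limit Dn = s·(H − f)/(H + s − 2f) = 174000 × (762304.8 − 400) / (762304.8 + 174000 − 2 × 400) = 174000 × 761904.8 / 935504.8 ≈ 141711 mm ≈ 142 m.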